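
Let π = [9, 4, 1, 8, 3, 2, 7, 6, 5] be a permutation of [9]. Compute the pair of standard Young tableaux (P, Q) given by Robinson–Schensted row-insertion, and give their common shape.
P = [1, 2, 5] / [3, 6] / [4, 7] / [8] / [9];  Q = [1, 4, 7] / [2, 5] / [3, 8] / [6] / [9];  common shape = (3, 2, 2, 1, 1)

Row-insert the values π_1, π_2, … into P one at a time, bumping the leftmost entry strictly greater than the inserted value down to the next row. The recording tableau Q records, in position (i, j), the step at which that cell was added to P.
  Insert 9 (step 1): P = [9];  Q = [1]
  Insert 4 (step 2): P = [4] / [9];  Q = [1] / [2]
  Insert 1 (step 3): P = [1] / [4] / [9];  Q = [1] / [2] / [3]
  Insert 8 (step 4): P = [1, 8] / [4] / [9];  Q = [1, 4] / [2] / [3]
  Insert 3 (step 5): P = [1, 3] / [4, 8] / [9];  Q = [1, 4] / [2, 5] / [3]
  Insert 2 (step 6): P = [1, 2] / [3, 8] / [4] / [9];  Q = [1, 4] / [2, 5] / [3] / [6]
  Insert 7 (step 7): P = [1, 2, 7] / [3, 8] / [4] / [9];  Q = [1, 4, 7] / [2, 5] / [3] / [6]
  Insert 6 (step 8): P = [1, 2, 6] / [3, 7] / [4, 8] / [9];  Q = [1, 4, 7] / [2, 5] / [3, 8] / [6]
  Insert 5 (step 9): P = [1, 2, 5] / [3, 6] / [4, 7] / [8] / [9];  Q = [1, 4, 7] / [2, 5] / [3, 8] / [6] / [9]
Final shape: (3, 2, 2, 1, 1).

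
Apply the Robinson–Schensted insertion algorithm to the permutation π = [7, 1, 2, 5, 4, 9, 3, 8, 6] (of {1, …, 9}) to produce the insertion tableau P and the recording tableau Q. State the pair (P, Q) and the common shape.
P = [1, 2, 3, 6] / [4, 8] / [5, 9] / [7];  Q = [1, 3, 4, 6] / [2, 8] / [5, 9] / [7];  common shape = (4, 2, 2, 1)

Row-insert the values π_1, π_2, … into P one at a time, bumping the leftmost entry strictly greater than the inserted value down to the next row. The recording tableau Q records, in position (i, j), the step at which that cell was added to P.
  Insert 7 (step 1): P = [7];  Q = [1]
  Insert 1 (step 2): P = [1] / [7];  Q = [1] / [2]
  Insert 2 (step 3): P = [1, 2] / [7];  Q = [1, 3] / [2]
  Insert 5 (step 4): P = [1, 2, 5] / [7];  Q = [1, 3, 4] / [2]
  Insert 4 (step 5): P = [1, 2, 4] / [5] / [7];  Q = [1, 3, 4] / [2] / [5]
  Insert 9 (step 6): P = [1, 2, 4, 9] / [5] / [7];  Q = [1, 3, 4, 6] / [2] / [5]
  Insert 3 (step 7): P = [1, 2, 3, 9] / [4] / [5] / [7];  Q = [1, 3, 4, 6] / [2] / [5] / [7]
  Insert 8 (step 8): P = [1, 2, 3, 8] / [4, 9] / [5] / [7];  Q = [1, 3, 4, 6] / [2, 8] / [5] / [7]
  Insert 6 (step 9): P = [1, 2, 3, 6] / [4, 8] / [5, 9] / [7];  Q = [1, 3, 4, 6] / [2, 8] / [5, 9] / [7]
Final shape: (4, 2, 2, 1).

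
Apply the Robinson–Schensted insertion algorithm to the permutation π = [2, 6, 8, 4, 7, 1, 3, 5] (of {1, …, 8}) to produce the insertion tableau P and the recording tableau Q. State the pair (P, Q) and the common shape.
P = [1, 3, 5] / [2, 4, 7] / [6, 8];  Q = [1, 2, 3] / [4, 5, 8] / [6, 7];  common shape = (3, 3, 2)

Row-insert the values π_1, π_2, … into P one at a time, bumping the leftmost entry strictly greater than the inserted value down to the next row. The recording tableau Q records, in position (i, j), the step at which that cell was added to P.
  Insert 2 (step 1): P = [2];  Q = [1]
  Insert 6 (step 2): P = [2, 6];  Q = [1, 2]
  Insert 8 (step 3): P = [2, 6, 8];  Q = [1, 2, 3]
  Insert 4 (step 4): P = [2, 4, 8] / [6];  Q = [1, 2, 3] / [4]
  Insert 7 (step 5): P = [2, 4, 7] / [6, 8];  Q = [1, 2, 3] / [4, 5]
  Insert 1 (step 6): P = [1, 4, 7] / [2, 8] / [6];  Q = [1, 2, 3] / [4, 5] / [6]
  Insert 3 (step 7): P = [1, 3, 7] / [2, 4] / [6, 8];  Q = [1, 2, 3] / [4, 5] / [6, 7]
  Insert 5 (step 8): P = [1, 3, 5] / [2, 4, 7] / [6, 8];  Q = [1, 2, 3] / [4, 5, 8] / [6, 7]
Final shape: (3, 3, 2).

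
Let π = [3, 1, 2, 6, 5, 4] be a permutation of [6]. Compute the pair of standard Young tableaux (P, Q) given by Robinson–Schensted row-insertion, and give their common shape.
P = [1, 2, 4] / [3, 5] / [6];  Q = [1, 3, 4] / [2, 5] / [6];  common shape = (3, 2, 1)

Row-insert the values π_1, π_2, … into P one at a time, bumping the leftmost entry strictly greater than the inserted value down to the next row. The recording tableau Q records, in position (i, j), the step at which that cell was added to P.
  Insert 3 (step 1): P = [3];  Q = [1]
  Insert 1 (step 2): P = [1] / [3];  Q = [1] / [2]
  Insert 2 (step 3): P = [1, 2] / [3];  Q = [1, 3] / [2]
  Insert 6 (step 4): P = [1, 2, 6] / [3];  Q = [1, 3, 4] / [2]
  Insert 5 (step 5): P = [1, 2, 5] / [3, 6];  Q = [1, 3, 4] / [2, 5]
  Insert 4 (step 6): P = [1, 2, 4] / [3, 5] / [6];  Q = [1, 3, 4] / [2, 5] / [6]
Final shape: (3, 2, 1).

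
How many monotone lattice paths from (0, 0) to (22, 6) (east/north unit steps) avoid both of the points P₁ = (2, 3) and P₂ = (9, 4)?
Number of paths = 292355

Inclusion–exclusion. Total paths: C(28, 22) = 376740. Through P₁: C(5, 2)·C(23, 20) = 17710. Through P₂: C(13, 9)·C(15, 13) = 75075. Since P₁ is strictly southwest of P₂, a monotone path through both must visit P₁ then P₂; paths through both = C(5, 2)·C(8, 7)·C(15, 13) = 8400. Avoid both = 376740 − 17710 − 75075 + 8400 = 292355.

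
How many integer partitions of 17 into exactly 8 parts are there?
p(17, 8 parts) = 29

Partitions of n into exactly k parts are in bijection with partitions of n − k into at most k parts (subtract 1 from each part). So p(17, exactly 8) = p(9, parts ≤ 8). Computing via the recurrence p(m, j) = p(m, j−1) + p(m−j, j) gives 29.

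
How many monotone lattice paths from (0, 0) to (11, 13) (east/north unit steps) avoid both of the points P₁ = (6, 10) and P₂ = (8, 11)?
Number of paths = 1532116

Inclusion–exclusion. Total paths: C(24, 11) = 2496144. Through P₁: C(16, 6)·C(8, 5) = 448448. Through P₂: C(19, 8)·C(5, 3) = 755820. Since P₁ is strictly southwest of P₂, a monotone path through both must visit P₁ then P₂; paths through both = C(16, 6)·C(3, 2)·C(5, 3) = 240240. Avoid both = 2496144 − 448448 − 755820 + 240240 = 1532116.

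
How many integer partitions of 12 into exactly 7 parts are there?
p(12, 7 parts) = 7

Partitions of n into exactly k parts ↔ partitions of n − k into at most k parts (subtract 1 from each part). For n = 12, k = 7, the partitions are: 6+1+1+1+1+1+1, 5+2+1+1+1+1+1, 4+3+1+1+1+1+1, 4+2+2+1+1+1+1, 3+3+2+1+1+1+1, 3+2+2+2+1+1+1, 2+2+2+2+2+1+1. Count = 7.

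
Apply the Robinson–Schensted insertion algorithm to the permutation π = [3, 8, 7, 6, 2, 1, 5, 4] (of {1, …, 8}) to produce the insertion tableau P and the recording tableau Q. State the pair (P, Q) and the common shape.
P = [1, 4] / [2, 5] / [3, 6] / [7] / [8];  Q = [1, 2] / [3, 7] / [4, 8] / [5] / [6];  common shape = (2, 2, 2, 1, 1)

Row-insert the values π_1, π_2, … into P one at a time, bumping the leftmost entry strictly greater than the inserted value down to the next row. The recording tableau Q records, in position (i, j), the step at which that cell was added to P.
  Insert 3 (step 1): P = [3];  Q = [1]
  Insert 8 (step 2): P = [3, 8];  Q = [1, 2]
  Insert 7 (step 3): P = [3, 7] / [8];  Q = [1, 2] / [3]
  Insert 6 (step 4): P = [3, 6] / [7] / [8];  Q = [1, 2] / [3] / [4]
  Insert 2 (step 5): P = [2, 6] / [3] / [7] / [8];  Q = [1, 2] / [3] / [4] / [5]
  Insert 1 (step 6): P = [1, 6] / [2] / [3] / [7] / [8];  Q = [1, 2] / [3] / [4] / [5] / [6]
  Insert 5 (step 7): P = [1, 5] / [2, 6] / [3] / [7] / [8];  Q = [1, 2] / [3, 7] / [4] / [5] / [6]
  Insert 4 (step 8): P = [1, 4] / [2, 5] / [3, 6] / [7] / [8];  Q = [1, 2] / [3, 7] / [4, 8] / [5] / [6]
Final shape: (2, 2, 2, 1, 1).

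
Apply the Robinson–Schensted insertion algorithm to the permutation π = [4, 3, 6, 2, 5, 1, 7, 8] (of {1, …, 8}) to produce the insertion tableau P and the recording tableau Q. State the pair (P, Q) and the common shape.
P = [1, 5, 7, 8] / [2, 6] / [3] / [4];  Q = [1, 3, 7, 8] / [2, 5] / [4] / [6];  common shape = (4, 2, 1, 1)

Row-insert the values π_1, π_2, … into P one at a time, bumping the leftmost entry strictly greater than the inserted value down to the next row. The recording tableau Q records, in position (i, j), the step at which that cell was added to P.
  Insert 4 (step 1): P = [4];  Q = [1]
  Insert 3 (step 2): P = [3] / [4];  Q = [1] / [2]
  Insert 6 (step 3): P = [3, 6] / [4];  Q = [1, 3] / [2]
  Insert 2 (step 4): P = [2, 6] / [3] / [4];  Q = [1, 3] / [2] / [4]
  Insert 5 (step 5): P = [2, 5] / [3, 6] / [4];  Q = [1, 3] / [2, 5] / [4]
  Insert 1 (step 6): P = [1, 5] / [2, 6] / [3] / [4];  Q = [1, 3] / [2, 5] / [4] / [6]
  Insert 7 (step 7): P = [1, 5, 7] / [2, 6] / [3] / [4];  Q = [1, 3, 7] / [2, 5] / [4] / [6]
  Insert 8 (step 8): P = [1, 5, 7, 8] / [2, 6] / [3] / [4];  Q = [1, 3, 7, 8] / [2, 5] / [4] / [6]
Final shape: (4, 2, 1, 1).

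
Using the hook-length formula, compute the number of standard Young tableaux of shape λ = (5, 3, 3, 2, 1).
# SYT of shape (5, 3, 3, 2, 1) = 64064

Hook-length formula: f^λ = n! / Π hook(c), product over all cells c of the Young diagram. For λ = (5, 3, 3, 2, 1), n = 14 boxes. Hook lengths by row (left-to-right, top-to-bottom): [9, 7, 5, 2, 1]; [6, 4, 2]; [5, 3, 1]; [3, 1]; [1]. Product of hooks = 1360800. So f^λ = 14! / 1360800 = 87178291200 / 1360800 = 64064.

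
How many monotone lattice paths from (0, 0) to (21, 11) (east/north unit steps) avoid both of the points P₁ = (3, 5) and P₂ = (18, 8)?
Number of paths = 91155524

Inclusion–exclusion. Total paths: C(32, 21) = 129024480. Through P₁: C(8, 3)·C(24, 18) = 7537376. Through P₂: C(26, 18)·C(6, 3) = 31245500. Since P₁ is strictly southwest of P₂, a monotone path through both must visit P₁ then P₂; paths through both = C(8, 3)·C(18, 15)·C(6, 3) = 913920. Avoid both = 129024480 − 7537376 − 31245500 + 913920 = 91155524.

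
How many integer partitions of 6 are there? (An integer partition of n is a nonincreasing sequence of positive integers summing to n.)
p(6) = 11

List all partitions of 6: 6, 5+1, 4+2, 4+1+1, 3+3, 3+2+1, 3+1+1+1, 2+2+2, 2+2+1+1, 2+1+1+1+1, 1+1+1+1+1+1. Counting them gives p(6) = 11.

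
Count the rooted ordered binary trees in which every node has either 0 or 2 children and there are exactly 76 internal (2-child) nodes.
C_76 = 4790408930363303911328386208394864461024520

These full binary trees are counted by the Catalan number C_n = (1/(n + 1)) · C(2n, n). For n = 76: C_76 = (1/77) · C(152, 76) = 368861487637974401172285738046404563498888040/77 = 4790408930363303911328386208394864461024520.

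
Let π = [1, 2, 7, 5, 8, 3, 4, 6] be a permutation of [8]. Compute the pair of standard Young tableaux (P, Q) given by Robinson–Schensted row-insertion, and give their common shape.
P = [1, 2, 3, 4, 6] / [5, 8] / [7];  Q = [1, 2, 3, 5, 8] / [4, 7] / [6];  common shape = (5, 2, 1)

Row-insert the values π_1, π_2, … into P one at a time, bumping the leftmost entry strictly greater than the inserted value down to the next row. The recording tableau Q records, in position (i, j), the step at which that cell was added to P.
  Insert 1 (step 1): P = [1];  Q = [1]
  Insert 2 (step 2): P = [1, 2];  Q = [1, 2]
  Insert 7 (step 3): P = [1, 2, 7];  Q = [1, 2, 3]
  Insert 5 (step 4): P = [1, 2, 5] / [7];  Q = [1, 2, 3] / [4]
  Insert 8 (step 5): P = [1, 2, 5, 8] / [7];  Q = [1, 2, 3, 5] / [4]
  Insert 3 (step 6): P = [1, 2, 3, 8] / [5] / [7];  Q = [1, 2, 3, 5] / [4] / [6]
  Insert 4 (step 7): P = [1, 2, 3, 4] / [5, 8] / [7];  Q = [1, 2, 3, 5] / [4, 7] / [6]
  Insert 6 (step 8): P = [1, 2, 3, 4, 6] / [5, 8] / [7];  Q = [1, 2, 3, 5, 8] / [4, 7] / [6]
Final shape: (5, 2, 1).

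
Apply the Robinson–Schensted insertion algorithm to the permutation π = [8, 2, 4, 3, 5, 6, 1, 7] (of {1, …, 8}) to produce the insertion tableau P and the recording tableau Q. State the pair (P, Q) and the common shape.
P = [1, 3, 5, 6, 7] / [2] / [4] / [8];  Q = [1, 3, 5, 6, 8] / [2] / [4] / [7];  common shape = (5, 1, 1, 1)

Row-insert the values π_1, π_2, … into P one at a time, bumping the leftmost entry strictly greater than the inserted value down to the next row. The recording tableau Q records, in position (i, j), the step at which that cell was added to P.
  Insert 8 (step 1): P = [8];  Q = [1]
  Insert 2 (step 2): P = [2] / [8];  Q = [1] / [2]
  Insert 4 (step 3): P = [2, 4] / [8];  Q = [1, 3] / [2]
  Insert 3 (step 4): P = [2, 3] / [4] / [8];  Q = [1, 3] / [2] / [4]
  Insert 5 (step 5): P = [2, 3, 5] / [4] / [8];  Q = [1, 3, 5] / [2] / [4]
  Insert 6 (step 6): P = [2, 3, 5, 6] / [4] / [8];  Q = [1, 3, 5, 6] / [2] / [4]
  Insert 1 (step 7): P = [1, 3, 5, 6] / [2] / [4] / [8];  Q = [1, 3, 5, 6] / [2] / [4] / [7]
  Insert 7 (step 8): P = [1, 3, 5, 6, 7] / [2] / [4] / [8];  Q = [1, 3, 5, 6, 8] / [2] / [4] / [7]
Final shape: (5, 1, 1, 1).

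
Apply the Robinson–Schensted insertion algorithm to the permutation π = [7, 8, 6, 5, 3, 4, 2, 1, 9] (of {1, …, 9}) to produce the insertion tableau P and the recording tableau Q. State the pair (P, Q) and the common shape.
P = [1, 4, 9] / [2, 8] / [3] / [5] / [6] / [7];  Q = [1, 2, 9] / [3, 6] / [4] / [5] / [7] / [8];  common shape = (3, 2, 1, 1, 1, 1)

Row-insert the values π_1, π_2, … into P one at a time, bumping the leftmost entry strictly greater than the inserted value down to the next row. The recording tableau Q records, in position (i, j), the step at which that cell was added to P.
  Insert 7 (step 1): P = [7];  Q = [1]
  Insert 8 (step 2): P = [7, 8];  Q = [1, 2]
  Insert 6 (step 3): P = [6, 8] / [7];  Q = [1, 2] / [3]
  Insert 5 (step 4): P = [5, 8] / [6] / [7];  Q = [1, 2] / [3] / [4]
  Insert 3 (step 5): P = [3, 8] / [5] / [6] / [7];  Q = [1, 2] / [3] / [4] / [5]
  Insert 4 (step 6): P = [3, 4] / [5, 8] / [6] / [7];  Q = [1, 2] / [3, 6] / [4] / [5]
  Insert 2 (step 7): P = [2, 4] / [3, 8] / [5] / [6] / [7];  Q = [1, 2] / [3, 6] / [4] / [5] / [7]
  Insert 1 (step 8): P = [1, 4] / [2, 8] / [3] / [5] / [6] / [7];  Q = [1, 2] / [3, 6] / [4] / [5] / [7] / [8]
  Insert 9 (step 9): P = [1, 4, 9] / [2, 8] / [3] / [5] / [6] / [7];  Q = [1, 2, 9] / [3, 6] / [4] / [5] / [7] / [8]
Final shape: (3, 2, 1, 1, 1, 1).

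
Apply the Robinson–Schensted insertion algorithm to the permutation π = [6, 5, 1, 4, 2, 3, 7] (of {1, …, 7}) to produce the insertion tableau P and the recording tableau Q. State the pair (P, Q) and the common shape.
P = [1, 2, 3, 7] / [4] / [5] / [6];  Q = [1, 4, 6, 7] / [2] / [3] / [5];  common shape = (4, 1, 1, 1)

Row-insert the values π_1, π_2, … into P one at a time, bumping the leftmost entry strictly greater than the inserted value down to the next row. The recording tableau Q records, in position (i, j), the step at which that cell was added to P.
  Insert 6 (step 1): P = [6];  Q = [1]
  Insert 5 (step 2): P = [5] / [6];  Q = [1] / [2]
  Insert 1 (step 3): P = [1] / [5] / [6];  Q = [1] / [2] / [3]
  Insert 4 (step 4): P = [1, 4] / [5] / [6];  Q = [1, 4] / [2] / [3]
  Insert 2 (step 5): P = [1, 2] / [4] / [5] / [6];  Q = [1, 4] / [2] / [3] / [5]
  Insert 3 (step 6): P = [1, 2, 3] / [4] / [5] / [6];  Q = [1, 4, 6] / [2] / [3] / [5]
  Insert 7 (step 7): P = [1, 2, 3, 7] / [4] / [5] / [6];  Q = [1, 4, 6, 7] / [2] / [3] / [5]
Final shape: (4, 1, 1, 1).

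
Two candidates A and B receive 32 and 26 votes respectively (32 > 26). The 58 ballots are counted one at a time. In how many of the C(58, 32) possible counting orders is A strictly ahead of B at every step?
Strict-lead orderings = 2291416680811797

Total orderings of the 58 votes with 32 for A: C(58, 32) = 22150361247847371. By the Bertrand ballot formula (Cycle Lemma / reflection principle), the number of orderings in which A is strictly ahead of B throughout is (p − q)/(p + q) · C(p + q, p) = (32 − 26)/(32 + 26) · 22150361247847371 = 2291416680811797.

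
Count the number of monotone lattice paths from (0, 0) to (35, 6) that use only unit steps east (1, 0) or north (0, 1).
Number of paths = 4496388

A monotone lattice path from (0, 0) to (35, 6) consists of 35 east steps and 6 north steps in some order, so it is determined by which 35 of the 41 steps are east. The count is C(41, 35) = 4496388.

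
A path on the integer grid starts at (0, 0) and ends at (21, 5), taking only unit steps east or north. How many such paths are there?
Number of paths = 65780

A monotone lattice path from (0, 0) to (21, 5) consists of 21 east steps and 5 north steps in some order, so it is determined by which 21 of the 26 steps are east. The count is C(26, 21) = 65780.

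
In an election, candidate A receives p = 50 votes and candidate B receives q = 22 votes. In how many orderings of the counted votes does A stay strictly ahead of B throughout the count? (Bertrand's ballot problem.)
Strict-lead orderings = 696594355154467224

Total orderings of the 72 votes with 50 for A: C(72, 50) = 1791242627540058576. By the Bertrand ballot formula (Cycle Lemma / reflection principle), the number of orderings in which A is strictly ahead of B throughout is (p − q)/(p + q) · C(p + q, p) = (50 − 22)/(50 + 22) · 1791242627540058576 = 696594355154467224.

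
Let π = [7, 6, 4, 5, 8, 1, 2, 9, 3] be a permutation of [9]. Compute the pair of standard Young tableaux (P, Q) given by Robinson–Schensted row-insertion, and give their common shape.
P = [1, 2, 3, 9] / [4, 5, 8] / [6] / [7];  Q = [1, 4, 5, 8] / [2, 7, 9] / [3] / [6];  common shape = (4, 3, 1, 1)

Row-insert the values π_1, π_2, … into P one at a time, bumping the leftmost entry strictly greater than the inserted value down to the next row. The recording tableau Q records, in position (i, j), the step at which that cell was added to P.
  Insert 7 (step 1): P = [7];  Q = [1]
  Insert 6 (step 2): P = [6] / [7];  Q = [1] / [2]
  Insert 4 (step 3): P = [4] / [6] / [7];  Q = [1] / [2] / [3]
  Insert 5 (step 4): P = [4, 5] / [6] / [7];  Q = [1, 4] / [2] / [3]
  Insert 8 (step 5): P = [4, 5, 8] / [6] / [7];  Q = [1, 4, 5] / [2] / [3]
  Insert 1 (step 6): P = [1, 5, 8] / [4] / [6] / [7];  Q = [1, 4, 5] / [2] / [3] / [6]
  Insert 2 (step 7): P = [1, 2, 8] / [4, 5] / [6] / [7];  Q = [1, 4, 5] / [2, 7] / [3] / [6]
  Insert 9 (step 8): P = [1, 2, 8, 9] / [4, 5] / [6] / [7];  Q = [1, 4, 5, 8] / [2, 7] / [3] / [6]
  Insert 3 (step 9): P = [1, 2, 3, 9] / [4, 5, 8] / [6] / [7];  Q = [1, 4, 5, 8] / [2, 7, 9] / [3] / [6]
Final shape: (4, 3, 1, 1).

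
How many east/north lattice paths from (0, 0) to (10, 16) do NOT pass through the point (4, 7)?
Number of paths = 3660085

Total paths from (0, 0) to (10, 16): C(26, 10) = 5311735. Paths through (4, 7): (paths (0, 0) → (4, 7)) × (paths (4, 7) → (10, 16)) = C(11, 4) · C(15, 6) = 330 · 5005 = 1651650. Avoidance count = 5311735 − 1651650 = 3660085.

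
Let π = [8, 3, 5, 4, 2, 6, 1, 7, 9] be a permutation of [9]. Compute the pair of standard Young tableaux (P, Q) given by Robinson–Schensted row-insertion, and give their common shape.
P = [1, 4, 6, 7, 9] / [2] / [3] / [5] / [8];  Q = [1, 3, 6, 8, 9] / [2] / [4] / [5] / [7];  common shape = (5, 1, 1, 1, 1)

Row-insert the values π_1, π_2, … into P one at a time, bumping the leftmost entry strictly greater than the inserted value down to the next row. The recording tableau Q records, in position (i, j), the step at which that cell was added to P.
  Insert 8 (step 1): P = [8];  Q = [1]
  Insert 3 (step 2): P = [3] / [8];  Q = [1] / [2]
  Insert 5 (step 3): P = [3, 5] / [8];  Q = [1, 3] / [2]
  Insert 4 (step 4): P = [3, 4] / [5] / [8];  Q = [1, 3] / [2] / [4]
  Insert 2 (step 5): P = [2, 4] / [3] / [5] / [8];  Q = [1, 3] / [2] / [4] / [5]
  Insert 6 (step 6): P = [2, 4, 6] / [3] / [5] / [8];  Q = [1, 3, 6] / [2] / [4] / [5]
  Insert 1 (step 7): P = [1, 4, 6] / [2] / [3] / [5] / [8];  Q = [1, 3, 6] / [2] / [4] / [5] / [7]
  Insert 7 (step 8): P = [1, 4, 6, 7] / [2] / [3] / [5] / [8];  Q = [1, 3, 6, 8] / [2] / [4] / [5] / [7]
  Insert 9 (step 9): P = [1, 4, 6, 7, 9] / [2] / [3] / [5] / [8];  Q = [1, 3, 6, 8, 9] / [2] / [4] / [5] / [7]
Final shape: (5, 1, 1, 1, 1).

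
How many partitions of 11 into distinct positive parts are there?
q(11) = 12

List partitions of 11 into distinct parts: 11, 10+1, 9+2, 8+3, 8+2+1, 7+4, 7+3+1, 6+5, 6+4+1, 6+3+2, 5+4+2, 5+3+2+1. There are q(11) = 12. (Euler: this equals the number of odd-part partitions of 11.)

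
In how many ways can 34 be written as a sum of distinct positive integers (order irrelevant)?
q(34) = 512

A partition into distinct parts is a strictly decreasing sequence summing to n. The recurrence d(n, m) = d(n, m−1) + d(n−m, m−1) (use part m at most once) with q(n) = d(n, n) gives q(34) = 512. (Euler's theorem: # distinct-part partitions = # odd-part partitions.)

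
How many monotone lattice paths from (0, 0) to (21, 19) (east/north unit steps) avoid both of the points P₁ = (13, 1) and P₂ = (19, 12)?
Number of paths = 126186435154

Inclusion–exclusion. Total paths: C(40, 21) = 131282408400. Through P₁: C(14, 13)·C(26, 8) = 21871850. Through P₂: C(31, 19)·C(9, 2) = 5080338900. Since P₁ is strictly southwest of P₂, a monotone path through both must visit P₁ then P₂; paths through both = C(14, 13)·C(17, 6)·C(9, 2) = 6237504. Avoid both = 131282408400 − 21871850 − 5080338900 + 6237504 = 126186435154.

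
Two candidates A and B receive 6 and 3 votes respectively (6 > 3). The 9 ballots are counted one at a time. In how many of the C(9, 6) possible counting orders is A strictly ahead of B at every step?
Strict-lead orderings = 28

Total orderings of the 9 votes with 6 for A: C(9, 6) = 84. By the Bertrand ballot formula (Cycle Lemma / reflection principle), the number of orderings in which A is strictly ahead of B throughout is (p − q)/(p + q) · C(p + q, p) = (6 − 3)/(6 + 3) · 84 = 28.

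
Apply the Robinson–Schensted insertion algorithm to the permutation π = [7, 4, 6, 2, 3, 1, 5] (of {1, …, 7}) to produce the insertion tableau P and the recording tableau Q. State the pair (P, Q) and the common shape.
P = [1, 3, 5] / [2, 6] / [4] / [7];  Q = [1, 3, 7] / [2, 5] / [4] / [6];  common shape = (3, 2, 1, 1)

Row-insert the values π_1, π_2, … into P one at a time, bumping the leftmost entry strictly greater than the inserted value down to the next row. The recording tableau Q records, in position (i, j), the step at which that cell was added to P.
  Insert 7 (step 1): P = [7];  Q = [1]
  Insert 4 (step 2): P = [4] / [7];  Q = [1] / [2]
  Insert 6 (step 3): P = [4, 6] / [7];  Q = [1, 3] / [2]
  Insert 2 (step 4): P = [2, 6] / [4] / [7];  Q = [1, 3] / [2] / [4]
  Insert 3 (step 5): P = [2, 3] / [4, 6] / [7];  Q = [1, 3] / [2, 5] / [4]
  Insert 1 (step 6): P = [1, 3] / [2, 6] / [4] / [7];  Q = [1, 3] / [2, 5] / [4] / [6]
  Insert 5 (step 7): P = [1, 3, 5] / [2, 6] / [4] / [7];  Q = [1, 3, 7] / [2, 5] / [4] / [6]
Final shape: (3, 2, 1, 1).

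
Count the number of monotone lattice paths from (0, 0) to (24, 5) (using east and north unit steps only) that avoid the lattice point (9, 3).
Number of paths = 88835

Total paths from (0, 0) to (24, 5): C(29, 24) = 118755. Paths through (9, 3): (paths (0, 0) → (9, 3)) × (paths (9, 3) → (24, 5)) = C(12, 9) · C(17, 15) = 220 · 136 = 29920. Avoidance count = 118755 − 29920 = 88835.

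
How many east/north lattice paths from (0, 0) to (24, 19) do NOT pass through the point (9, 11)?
Number of paths = 718119292410

Total paths from (0, 0) to (24, 19): C(43, 24) = 800472431850. Paths through (9, 11): (paths (0, 0) → (9, 11)) × (paths (9, 11) → (24, 19)) = C(20, 9) · C(23, 15) = 167960 · 490314 = 82353139440. Avoidance count = 800472431850 − 82353139440 = 718119292410.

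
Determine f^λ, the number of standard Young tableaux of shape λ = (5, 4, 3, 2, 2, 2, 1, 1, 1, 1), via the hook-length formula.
# SYT of shape (5, 4, 3, 2, 2, 2, 1, 1, 1, 1) = 975511680

Hook-length formula: f^λ = n! / Π hook(c), product over all cells c of the Young diagram. For λ = (5, 4, 3, 2, 2, 2, 1, 1, 1, 1), n = 22 boxes. Hook lengths by row (left-to-right, top-to-bottom): [14, 9, 5, 3, 1]; [12, 7, 3, 1]; [10, 5, 1]; [8, 3]; [7, 2]; [6, 1]; [4]; [3]; [2]; [1]. Product of hooks = 1152216576000. So f^λ = 22! / 1152216576000 = 1124000727777607680000 / 1152216576000 = 975511680.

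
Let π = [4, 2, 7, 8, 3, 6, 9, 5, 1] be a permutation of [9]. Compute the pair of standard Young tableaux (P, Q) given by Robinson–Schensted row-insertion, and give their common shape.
P = [1, 3, 5, 9] / [2, 6, 8] / [4] / [7];  Q = [1, 3, 4, 7] / [2, 5, 6] / [8] / [9];  common shape = (4, 3, 1, 1)

Row-insert the values π_1, π_2, … into P one at a time, bumping the leftmost entry strictly greater than the inserted value down to the next row. The recording tableau Q records, in position (i, j), the step at which that cell was added to P.
  Insert 4 (step 1): P = [4];  Q = [1]
  Insert 2 (step 2): P = [2] / [4];  Q = [1] / [2]
  Insert 7 (step 3): P = [2, 7] / [4];  Q = [1, 3] / [2]
  Insert 8 (step 4): P = [2, 7, 8] / [4];  Q = [1, 3, 4] / [2]
  Insert 3 (step 5): P = [2, 3, 8] / [4, 7];  Q = [1, 3, 4] / [2, 5]
  Insert 6 (step 6): P = [2, 3, 6] / [4, 7, 8];  Q = [1, 3, 4] / [2, 5, 6]
  Insert 9 (step 7): P = [2, 3, 6, 9] / [4, 7, 8];  Q = [1, 3, 4, 7] / [2, 5, 6]
  Insert 5 (step 8): P = [2, 3, 5, 9] / [4, 6, 8] / [7];  Q = [1, 3, 4, 7] / [2, 5, 6] / [8]
  Insert 1 (step 9): P = [1, 3, 5, 9] / [2, 6, 8] / [4] / [7];  Q = [1, 3, 4, 7] / [2, 5, 6] / [8] / [9]
Final shape: (4, 3, 1, 1).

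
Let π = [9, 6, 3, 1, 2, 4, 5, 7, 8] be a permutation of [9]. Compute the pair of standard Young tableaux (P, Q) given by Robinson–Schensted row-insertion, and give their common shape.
P = [1, 2, 4, 5, 7, 8] / [3] / [6] / [9];  Q = [1, 5, 6, 7, 8, 9] / [2] / [3] / [4];  common shape = (6, 1, 1, 1)

Row-insert the values π_1, π_2, … into P one at a time, bumping the leftmost entry strictly greater than the inserted value down to the next row. The recording tableau Q records, in position (i, j), the step at which that cell was added to P.
  Insert 9 (step 1): P = [9];  Q = [1]
  Insert 6 (step 2): P = [6] / [9];  Q = [1] / [2]
  Insert 3 (step 3): P = [3] / [6] / [9];  Q = [1] / [2] / [3]
  Insert 1 (step 4): P = [1] / [3] / [6] / [9];  Q = [1] / [2] / [3] / [4]
  Insert 2 (step 5): P = [1, 2] / [3] / [6] / [9];  Q = [1, 5] / [2] / [3] / [4]
  Insert 4 (step 6): P = [1, 2, 4] / [3] / [6] / [9];  Q = [1, 5, 6] / [2] / [3] / [4]
  Insert 5 (step 7): P = [1, 2, 4, 5] / [3] / [6] / [9];  Q = [1, 5, 6, 7] / [2] / [3] / [4]
  Insert 7 (step 8): P = [1, 2, 4, 5, 7] / [3] / [6] / [9];  Q = [1, 5, 6, 7, 8] / [2] / [3] / [4]
  Insert 8 (step 9): P = [1, 2, 4, 5, 7, 8] / [3] / [6] / [9];  Q = [1, 5, 6, 7, 8, 9] / [2] / [3] / [4]
Final shape: (6, 1, 1, 1).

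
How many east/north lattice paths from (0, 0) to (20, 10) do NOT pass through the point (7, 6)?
Number of paths = 25960935

Total paths from (0, 0) to (20, 10): C(30, 20) = 30045015. Paths through (7, 6): (paths (0, 0) → (7, 6)) × (paths (7, 6) → (20, 10)) = C(13, 7) · C(17, 13) = 1716 · 2380 = 4084080. Avoidance count = 30045015 − 4084080 = 25960935.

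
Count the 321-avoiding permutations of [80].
C_80 = 1136359577947336271931632877004667456667613940

These 321-avoiding permutations are counted by the Catalan number C_n = (1/(n + 1)) · C(2n, n). For n = 80: C_80 = (1/81) · C(160, 80) = 92045125813734238026462263037378063990076729140/81 = 1136359577947336271931632877004667456667613940.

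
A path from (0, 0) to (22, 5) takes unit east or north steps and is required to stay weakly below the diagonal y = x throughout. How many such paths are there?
Number of paths = 63180

By the reflection principle (André's argument), the number of monotone paths to (22, 5) with n ≤ m that never go above y = x is C(27, 22) − C(27, 23) = 80730 − 17550 = 63180.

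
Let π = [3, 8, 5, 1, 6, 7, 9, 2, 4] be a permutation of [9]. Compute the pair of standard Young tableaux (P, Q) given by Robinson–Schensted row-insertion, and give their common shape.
P = [1, 2, 4, 7, 9] / [3, 5, 6] / [8];  Q = [1, 2, 5, 6, 7] / [3, 8, 9] / [4];  common shape = (5, 3, 1)

Row-insert the values π_1, π_2, … into P one at a time, bumping the leftmost entry strictly greater than the inserted value down to the next row. The recording tableau Q records, in position (i, j), the step at which that cell was added to P.
  Insert 3 (step 1): P = [3];  Q = [1]
  Insert 8 (step 2): P = [3, 8];  Q = [1, 2]
  Insert 5 (step 3): P = [3, 5] / [8];  Q = [1, 2] / [3]
  Insert 1 (step 4): P = [1, 5] / [3] / [8];  Q = [1, 2] / [3] / [4]
  Insert 6 (step 5): P = [1, 5, 6] / [3] / [8];  Q = [1, 2, 5] / [3] / [4]
  Insert 7 (step 6): P = [1, 5, 6, 7] / [3] / [8];  Q = [1, 2, 5, 6] / [3] / [4]
  Insert 9 (step 7): P = [1, 5, 6, 7, 9] / [3] / [8];  Q = [1, 2, 5, 6, 7] / [3] / [4]
  Insert 2 (step 8): P = [1, 2, 6, 7, 9] / [3, 5] / [8];  Q = [1, 2, 5, 6, 7] / [3, 8] / [4]
  Insert 4 (step 9): P = [1, 2, 4, 7, 9] / [3, 5, 6] / [8];  Q = [1, 2, 5, 6, 7] / [3, 8, 9] / [4]
Final shape: (5, 3, 1).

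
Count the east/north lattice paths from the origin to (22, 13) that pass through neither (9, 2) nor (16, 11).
Number of paths = 991606420

Inclusion–exclusion. Total paths: C(35, 22) = 1476337800. Through P₁: C(11, 9)·C(24, 13) = 137287920. Through P₂: C(27, 16)·C(8, 6) = 365061060. Since P₁ is strictly southwest of P₂, a monotone path through both must visit P₁ then P₂; paths through both = C(11, 9)·C(16, 7)·C(8, 6) = 17617600. Avoid both = 1476337800 − 137287920 − 365061060 + 17617600 = 991606420.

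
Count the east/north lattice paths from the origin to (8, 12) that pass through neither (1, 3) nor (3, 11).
Number of paths = 79106

Inclusion–exclusion. Total paths: C(20, 8) = 125970. Through P₁: C(4, 1)·C(16, 7) = 45760. Through P₂: C(14, 3)·C(6, 5) = 2184. Since P₁ is strictly southwest of P₂, a monotone path through both must visit P₁ then P₂; paths through both = C(4, 1)·C(10, 2)·C(6, 5) = 1080. Avoid both = 125970 − 45760 − 2184 + 1080 = 79106.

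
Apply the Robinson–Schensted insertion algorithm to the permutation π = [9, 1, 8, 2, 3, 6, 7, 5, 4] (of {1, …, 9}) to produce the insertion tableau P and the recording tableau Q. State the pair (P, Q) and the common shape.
P = [1, 2, 3, 4, 7] / [5] / [6] / [8] / [9];  Q = [1, 3, 5, 6, 7] / [2] / [4] / [8] / [9];  common shape = (5, 1, 1, 1, 1)

Row-insert the values π_1, π_2, … into P one at a time, bumping the leftmost entry strictly greater than the inserted value down to the next row. The recording tableau Q records, in position (i, j), the step at which that cell was added to P.
  Insert 9 (step 1): P = [9];  Q = [1]
  Insert 1 (step 2): P = [1] / [9];  Q = [1] / [2]
  Insert 8 (step 3): P = [1, 8] / [9];  Q = [1, 3] / [2]
  Insert 2 (step 4): P = [1, 2] / [8] / [9];  Q = [1, 3] / [2] / [4]
  Insert 3 (step 5): P = [1, 2, 3] / [8] / [9];  Q = [1, 3, 5] / [2] / [4]
  Insert 6 (step 6): P = [1, 2, 3, 6] / [8] / [9];  Q = [1, 3, 5, 6] / [2] / [4]
  Insert 7 (step 7): P = [1, 2, 3, 6, 7] / [8] / [9];  Q = [1, 3, 5, 6, 7] / [2] / [4]
  Insert 5 (step 8): P = [1, 2, 3, 5, 7] / [6] / [8] / [9];  Q = [1, 3, 5, 6, 7] / [2] / [4] / [8]
  Insert 4 (step 9): P = [1, 2, 3, 4, 7] / [5] / [6] / [8] / [9];  Q = [1, 3, 5, 6, 7] / [2] / [4] / [8] / [9]
Final shape: (5, 1, 1, 1, 1).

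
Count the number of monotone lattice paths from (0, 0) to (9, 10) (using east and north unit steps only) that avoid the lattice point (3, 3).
Number of paths = 58058

Total paths from (0, 0) to (9, 10): C(19, 9) = 92378. Paths through (3, 3): (paths (0, 0) → (3, 3)) × (paths (3, 3) → (9, 10)) = C(6, 3) · C(13, 6) = 20 · 1716 = 34320. Avoidance count = 92378 − 34320 = 58058.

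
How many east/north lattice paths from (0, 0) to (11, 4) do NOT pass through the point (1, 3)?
Number of paths = 1321

Total paths from (0, 0) to (11, 4): C(15, 11) = 1365. Paths through (1, 3): (paths (0, 0) → (1, 3)) × (paths (1, 3) → (11, 4)) = C(4, 1) · C(11, 10) = 4 · 11 = 44. Avoidance count = 1365 − 44 = 1321.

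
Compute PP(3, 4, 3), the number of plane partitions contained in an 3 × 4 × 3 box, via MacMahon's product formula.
PP(3, 4, 3) = 4116

Evaluate the triple product over i = 1..3, j = 1..4, k = 1..3. The factors are (2/1) · (3/2) · (4/3) · (3/2) · (4/3) · (5/4) · (4/3) · (5/4) · … (36 factors total). The numerators and denominators telescope so the product is an integer; carrying out the multiplication exactly gives PP(3, 4, 3) = 4116.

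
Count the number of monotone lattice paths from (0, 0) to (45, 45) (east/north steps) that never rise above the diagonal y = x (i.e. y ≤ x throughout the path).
Number of paths = 2257117854077248073253720

By the reflection principle (André's argument), the number of monotone paths to (45, 45) with n ≤ m that never go above y = x is C(90, 45) − C(90, 46) = 103827421287553411369671120 − 101570303433476163296417400 = 2257117854077248073253720.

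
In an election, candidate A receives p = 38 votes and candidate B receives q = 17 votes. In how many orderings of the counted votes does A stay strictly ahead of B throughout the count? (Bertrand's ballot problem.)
Strict-lead orderings = 26058435108615

Total orderings of the 55 votes with 38 for A: C(55, 38) = 68248282427325. By the Bertrand ballot formula (Cycle Lemma / reflection principle), the number of orderings in which A is strictly ahead of B throughout is (p − q)/(p + q) · C(p + q, p) = (38 − 17)/(38 + 17) · 68248282427325 = 26058435108615.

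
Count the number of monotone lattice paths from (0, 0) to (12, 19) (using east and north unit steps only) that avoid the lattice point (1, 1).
Number of paths = 71925945

Total paths from (0, 0) to (12, 19): C(31, 12) = 141120525. Paths through (1, 1): (paths (0, 0) → (1, 1)) × (paths (1, 1) → (12, 19)) = C(2, 1) · C(29, 11) = 2 · 34597290 = 69194580. Avoidance count = 141120525 − 69194580 = 71925945.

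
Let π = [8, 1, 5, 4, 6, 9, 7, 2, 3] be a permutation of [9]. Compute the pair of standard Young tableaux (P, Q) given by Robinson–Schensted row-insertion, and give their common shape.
P = [1, 2, 3, 7] / [4, 6] / [5, 9] / [8];  Q = [1, 3, 5, 6] / [2, 7] / [4, 9] / [8];  common shape = (4, 2, 2, 1)

Row-insert the values π_1, π_2, … into P one at a time, bumping the leftmost entry strictly greater than the inserted value down to the next row. The recording tableau Q records, in position (i, j), the step at which that cell was added to P.
  Insert 8 (step 1): P = [8];  Q = [1]
  Insert 1 (step 2): P = [1] / [8];  Q = [1] / [2]
  Insert 5 (step 3): P = [1, 5] / [8];  Q = [1, 3] / [2]
  Insert 4 (step 4): P = [1, 4] / [5] / [8];  Q = [1, 3] / [2] / [4]
  Insert 6 (step 5): P = [1, 4, 6] / [5] / [8];  Q = [1, 3, 5] / [2] / [4]
  Insert 9 (step 6): P = [1, 4, 6, 9] / [5] / [8];  Q = [1, 3, 5, 6] / [2] / [4]
  Insert 7 (step 7): P = [1, 4, 6, 7] / [5, 9] / [8];  Q = [1, 3, 5, 6] / [2, 7] / [4]
  Insert 2 (step 8): P = [1, 2, 6, 7] / [4, 9] / [5] / [8];  Q = [1, 3, 5, 6] / [2, 7] / [4] / [8]
  Insert 3 (step 9): P = [1, 2, 3, 7] / [4, 6] / [5, 9] / [8];  Q = [1, 3, 5, 6] / [2, 7] / [4, 9] / [8]
Final shape: (4, 2, 2, 1).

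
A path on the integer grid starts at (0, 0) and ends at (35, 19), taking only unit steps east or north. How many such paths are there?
Number of paths = 183649923622620

A monotone lattice path from (0, 0) to (35, 19) consists of 35 east steps and 19 north steps in some order, so it is determined by which 35 of the 54 steps are east. The count is C(54, 35) = 183649923622620.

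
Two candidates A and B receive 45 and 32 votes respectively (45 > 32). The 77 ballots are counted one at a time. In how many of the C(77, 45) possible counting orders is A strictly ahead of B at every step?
Strict-lead orderings = 778726690986322239070

Total orderings of the 77 votes with 45 for A: C(77, 45) = 4612458092765139416030. By the Bertrand ballot formula (Cycle Lemma / reflection principle), the number of orderings in which A is strictly ahead of B throughout is (p − q)/(p + q) · C(p + q, p) = (45 − 32)/(45 + 32) · 4612458092765139416030 = 778726690986322239070.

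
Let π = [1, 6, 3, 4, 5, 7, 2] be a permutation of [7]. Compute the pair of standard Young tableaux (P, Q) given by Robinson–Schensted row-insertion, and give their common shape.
P = [1, 2, 4, 5, 7] / [3] / [6];  Q = [1, 2, 4, 5, 6] / [3] / [7];  common shape = (5, 1, 1)

Row-insert the values π_1, π_2, … into P one at a time, bumping the leftmost entry strictly greater than the inserted value down to the next row. The recording tableau Q records, in position (i, j), the step at which that cell was added to P.
  Insert 1 (step 1): P = [1];  Q = [1]
  Insert 6 (step 2): P = [1, 6];  Q = [1, 2]
  Insert 3 (step 3): P = [1, 3] / [6];  Q = [1, 2] / [3]
  Insert 4 (step 4): P = [1, 3, 4] / [6];  Q = [1, 2, 4] / [3]
  Insert 5 (step 5): P = [1, 3, 4, 5] / [6];  Q = [1, 2, 4, 5] / [3]
  Insert 7 (step 6): P = [1, 3, 4, 5, 7] / [6];  Q = [1, 2, 4, 5, 6] / [3]
  Insert 2 (step 7): P = [1, 2, 4, 5, 7] / [3] / [6];  Q = [1, 2, 4, 5, 6] / [3] / [7]
Final shape: (5, 1, 1).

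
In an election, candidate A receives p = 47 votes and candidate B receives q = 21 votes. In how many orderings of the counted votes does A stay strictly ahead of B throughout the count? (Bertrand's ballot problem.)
Strict-lead orderings = 71764700685918240

Total orderings of the 68 votes with 47 for A: C(68, 47) = 187692294101632320. By the Bertrand ballot formula (Cycle Lemma / reflection principle), the number of orderings in which A is strictly ahead of B throughout is (p − q)/(p + q) · C(p + q, p) = (47 − 21)/(47 + 21) · 187692294101632320 = 71764700685918240.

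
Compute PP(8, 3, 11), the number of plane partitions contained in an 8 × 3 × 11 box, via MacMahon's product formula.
PP(8, 3, 11) = 4783805983320

Evaluate the triple product over i = 1..8, j = 1..3, k = 1..11. The factors are (2/1) · (3/2) · (4/3) · (5/4) · (6/5) · (7/6) · (8/7) · (9/8) · … (264 factors total). The numerators and denominators telescope so the product is an integer; carrying out the multiplication exactly gives PP(8, 3, 11) = 4783805983320.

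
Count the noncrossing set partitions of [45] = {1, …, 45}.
C_45 = 2257117854077248073253720

These noncrossing partitions are counted by the Catalan number C_n = (1/(n + 1)) · C(2n, n). For n = 45: C_45 = (1/46) · C(90, 45) = 103827421287553411369671120/46 = 2257117854077248073253720.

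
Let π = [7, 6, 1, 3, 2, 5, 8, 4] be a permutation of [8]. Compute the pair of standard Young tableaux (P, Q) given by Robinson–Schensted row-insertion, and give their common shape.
P = [1, 2, 4, 8] / [3, 5] / [6] / [7];  Q = [1, 4, 6, 7] / [2, 8] / [3] / [5];  common shape = (4, 2, 1, 1)

Row-insert the values π_1, π_2, … into P one at a time, bumping the leftmost entry strictly greater than the inserted value down to the next row. The recording tableau Q records, in position (i, j), the step at which that cell was added to P.
  Insert 7 (step 1): P = [7];  Q = [1]
  Insert 6 (step 2): P = [6] / [7];  Q = [1] / [2]
  Insert 1 (step 3): P = [1] / [6] / [7];  Q = [1] / [2] / [3]
  Insert 3 (step 4): P = [1, 3] / [6] / [7];  Q = [1, 4] / [2] / [3]
  Insert 2 (step 5): P = [1, 2] / [3] / [6] / [7];  Q = [1, 4] / [2] / [3] / [5]
  Insert 5 (step 6): P = [1, 2, 5] / [3] / [6] / [7];  Q = [1, 4, 6] / [2] / [3] / [5]
  Insert 8 (step 7): P = [1, 2, 5, 8] / [3] / [6] / [7];  Q = [1, 4, 6, 7] / [2] / [3] / [5]
  Insert 4 (step 8): P = [1, 2, 4, 8] / [3, 5] / [6] / [7];  Q = [1, 4, 6, 7] / [2, 8] / [3] / [5]
Final shape: (4, 2, 1, 1).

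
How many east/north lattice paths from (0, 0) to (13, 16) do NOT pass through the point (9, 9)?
Number of paths = 51819315

Total paths from (0, 0) to (13, 16): C(29, 13) = 67863915. Paths through (9, 9): (paths (0, 0) → (9, 9)) × (paths (9, 9) → (13, 16)) = C(18, 9) · C(11, 4) = 48620 · 330 = 16044600. Avoidance count = 67863915 − 16044600 = 51819315.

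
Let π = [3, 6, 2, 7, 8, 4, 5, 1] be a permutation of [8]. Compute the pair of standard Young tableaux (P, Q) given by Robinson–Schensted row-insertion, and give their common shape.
P = [1, 4, 5, 8] / [2, 6, 7] / [3];  Q = [1, 2, 4, 5] / [3, 6, 7] / [8];  common shape = (4, 3, 1)

Row-insert the values π_1, π_2, … into P one at a time, bumping the leftmost entry strictly greater than the inserted value down to the next row. The recording tableau Q records, in position (i, j), the step at which that cell was added to P.
  Insert 3 (step 1): P = [3];  Q = [1]
  Insert 6 (step 2): P = [3, 6];  Q = [1, 2]
  Insert 2 (step 3): P = [2, 6] / [3];  Q = [1, 2] / [3]
  Insert 7 (step 4): P = [2, 6, 7] / [3];  Q = [1, 2, 4] / [3]
  Insert 8 (step 5): P = [2, 6, 7, 8] / [3];  Q = [1, 2, 4, 5] / [3]
  Insert 4 (step 6): P = [2, 4, 7, 8] / [3, 6];  Q = [1, 2, 4, 5] / [3, 6]
  Insert 5 (step 7): P = [2, 4, 5, 8] / [3, 6, 7];  Q = [1, 2, 4, 5] / [3, 6, 7]
  Insert 1 (step 8): P = [1, 4, 5, 8] / [2, 6, 7] / [3];  Q = [1, 2, 4, 5] / [3, 6, 7] / [8]
Final shape: (4, 3, 1).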